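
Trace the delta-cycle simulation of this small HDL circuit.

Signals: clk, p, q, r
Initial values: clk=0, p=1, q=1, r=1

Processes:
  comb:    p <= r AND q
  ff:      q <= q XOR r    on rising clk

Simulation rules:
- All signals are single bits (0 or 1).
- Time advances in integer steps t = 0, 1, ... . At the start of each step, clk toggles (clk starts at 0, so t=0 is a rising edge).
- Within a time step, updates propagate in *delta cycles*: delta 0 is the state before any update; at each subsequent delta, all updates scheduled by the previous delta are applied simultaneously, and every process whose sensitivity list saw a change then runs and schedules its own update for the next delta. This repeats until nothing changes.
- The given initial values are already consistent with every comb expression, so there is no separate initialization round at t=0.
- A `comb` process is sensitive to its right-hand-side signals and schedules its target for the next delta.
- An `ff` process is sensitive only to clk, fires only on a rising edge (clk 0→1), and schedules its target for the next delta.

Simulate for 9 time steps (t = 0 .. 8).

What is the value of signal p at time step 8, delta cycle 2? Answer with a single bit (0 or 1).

1

[bits: p,clk,r,q]
t=0: Δ0=1011 Δ1=1111 Δ2=1110 Δ3=0110 | 3Δ
t=1: Δ0=0110 Δ1=0010 | 1Δ
t=2: Δ0=0010 Δ1=0110 Δ2=0111 Δ3=1111 | 3Δ
t=3: Δ0=1111 Δ1=1011 | 1Δ
t=4: Δ0=1011 Δ1=1111 Δ2=1110 Δ3=0110 | 3Δ
t=5: Δ0=0110 Δ1=0010 | 1Δ
t=6: Δ0=0010 Δ1=0110 Δ2=0111 Δ3=1111 | 3Δ
t=7: Δ0=1111 Δ1=1011 | 1Δ
t=8: Δ0=1011 Δ1=1111 Δ2=1110 Δ3=0110 | 3Δ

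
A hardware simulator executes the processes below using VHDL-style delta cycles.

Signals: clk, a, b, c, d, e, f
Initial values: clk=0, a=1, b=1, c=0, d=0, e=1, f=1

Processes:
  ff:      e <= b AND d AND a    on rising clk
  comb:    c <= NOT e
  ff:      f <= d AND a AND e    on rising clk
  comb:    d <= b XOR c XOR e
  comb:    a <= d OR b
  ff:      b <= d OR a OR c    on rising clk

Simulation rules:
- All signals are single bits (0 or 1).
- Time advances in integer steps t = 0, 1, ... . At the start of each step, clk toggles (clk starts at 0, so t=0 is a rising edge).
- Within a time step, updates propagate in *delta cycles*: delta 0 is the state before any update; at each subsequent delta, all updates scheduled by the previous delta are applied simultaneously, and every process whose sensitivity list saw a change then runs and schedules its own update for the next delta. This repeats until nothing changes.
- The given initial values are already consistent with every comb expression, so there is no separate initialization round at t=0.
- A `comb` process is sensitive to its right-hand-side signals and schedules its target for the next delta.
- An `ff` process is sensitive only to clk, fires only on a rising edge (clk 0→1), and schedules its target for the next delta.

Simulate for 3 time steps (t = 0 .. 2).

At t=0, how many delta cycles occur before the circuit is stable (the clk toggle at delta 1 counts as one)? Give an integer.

t0.Δ0 clk=0 a=1 f=1 b=1 e=1 d=0 c=0
t0.Δ1 clk=1 a=1 f=1 b=1 e=1 d=0 c=0
t0.Δ2 clk=1 a=1 f=0 b=1 e=0 d=0 c=0
t0.Δ3 clk=1 a=1 f=0 b=1 e=0 d=1 c=1
t0.Δ4 clk=1 a=1 f=0 b=1 e=0 d=0 c=1
t1.Δ0 clk=1 a=1 f=0 b=1 e=0 d=0 c=1
t1.Δ1 clk=0 a=1 f=0 b=1 e=0 d=0 c=1
t2.Δ0 clk=0 a=1 f=0 b=1 e=0 d=0 c=1
t2.Δ1 clk=1 a=1 f=0 b=1 e=0 d=0 c=1

4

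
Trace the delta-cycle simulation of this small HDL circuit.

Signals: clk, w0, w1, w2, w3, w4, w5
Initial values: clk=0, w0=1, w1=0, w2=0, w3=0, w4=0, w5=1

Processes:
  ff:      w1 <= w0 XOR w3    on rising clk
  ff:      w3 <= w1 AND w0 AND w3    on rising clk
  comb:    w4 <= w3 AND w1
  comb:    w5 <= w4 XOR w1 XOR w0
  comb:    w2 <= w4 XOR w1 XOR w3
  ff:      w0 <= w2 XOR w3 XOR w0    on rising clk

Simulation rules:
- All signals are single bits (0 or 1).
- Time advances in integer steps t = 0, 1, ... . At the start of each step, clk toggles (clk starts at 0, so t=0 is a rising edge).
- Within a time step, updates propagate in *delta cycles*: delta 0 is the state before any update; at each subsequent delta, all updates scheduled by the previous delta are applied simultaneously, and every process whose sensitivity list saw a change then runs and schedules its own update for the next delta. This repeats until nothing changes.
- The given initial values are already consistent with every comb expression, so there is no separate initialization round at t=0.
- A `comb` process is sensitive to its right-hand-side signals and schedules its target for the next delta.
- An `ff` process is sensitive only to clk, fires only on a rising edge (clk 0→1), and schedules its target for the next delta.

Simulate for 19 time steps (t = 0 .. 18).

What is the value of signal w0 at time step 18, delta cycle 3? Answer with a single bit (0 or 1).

t0.Δ0 w0=1 w1=0 w4=0 clk=0 w2=0 w5=1 w3=0
t0.Δ1 w0=1 w1=0 w4=0 clk=1 w2=0 w5=1 w3=0
t0.Δ2 w0=1 w1=1 w4=0 clk=1 w2=0 w5=1 w3=0
t0.Δ3 w0=1 w1=1 w4=0 clk=1 w2=1 w5=0 w3=0
t1.Δ0 w0=1 w1=1 w4=0 clk=1 w2=1 w5=0 w3=0
t1.Δ1 w0=1 w1=1 w4=0 clk=0 w2=1 w5=0 w3=0
t2.Δ0 w0=1 w1=1 w4=0 clk=0 w2=1 w5=0 w3=0
t2.Δ1 w0=1 w1=1 w4=0 clk=1 w2=1 w5=0 w3=0
t2.Δ2 w0=0 w1=1 w4=0 clk=1 w2=1 w5=0 w3=0
t2.Δ3 w0=0 w1=1 w4=0 clk=1 w2=1 w5=1 w3=0
t3.Δ0 w0=0 w1=1 w4=0 clk=1 w2=1 w5=1 w3=0
t3.Δ1 w0=0 w1=1 w4=0 clk=0 w2=1 w5=1 w3=0
t4.Δ0 w0=0 w1=1 w4=0 clk=0 w2=1 w5=1 w3=0
t4.Δ1 w0=0 w1=1 w4=0 clk=1 w2=1 w5=1 w3=0
t4.Δ2 w0=1 w1=0 w4=0 clk=1 w2=1 w5=1 w3=0
t4.Δ3 w0=1 w1=0 w4=0 clk=1 w2=0 w5=1 w3=0
t5.Δ0 w0=1 w1=0 w4=0 clk=1 w2=0 w5=1 w3=0
t5.Δ1 w0=1 w1=0 w4=0 clk=0 w2=0 w5=1 w3=0
t6.Δ0 w0=1 w1=0 w4=0 clk=0 w2=0 w5=1 w3=0
t6.Δ1 w0=1 w1=0 w4=0 clk=1 w2=0 w5=1 w3=0
t6.Δ2 w0=1 w1=1 w4=0 clk=1 w2=0 w5=1 w3=0
t6.Δ3 w0=1 w1=1 w4=0 clk=1 w2=1 w5=0 w3=0
t7.Δ0 w0=1 w1=1 w4=0 clk=1 w2=1 w5=0 w3=0
t7.Δ1 w0=1 w1=1 w4=0 clk=0 w2=1 w5=0 w3=0
t8.Δ0 w0=1 w1=1 w4=0 clk=0 w2=1 w5=0 w3=0
t8.Δ1 w0=1 w1=1 w4=0 clk=1 w2=1 w5=0 w3=0
t8.Δ2 w0=0 w1=1 w4=0 clk=1 w2=1 w5=0 w3=0
t8.Δ3 w0=0 w1=1 w4=0 clk=1 w2=1 w5=1 w3=0
t9.Δ0 w0=0 w1=1 w4=0 clk=1 w2=1 w5=1 w3=0
t9.Δ1 w0=0 w1=1 w4=0 clk=0 w2=1 w5=1 w3=0
t10.Δ0 w0=0 w1=1 w4=0 clk=0 w2=1 w5=1 w3=0
t10.Δ1 w0=0 w1=1 w4=0 clk=1 w2=1 w5=1 w3=0
t10.Δ2 w0=1 w1=0 w4=0 clk=1 w2=1 w5=1 w3=0
t10.Δ3 w0=1 w1=0 w4=0 clk=1 w2=0 w5=1 w3=0
t11.Δ0 w0=1 w1=0 w4=0 clk=1 w2=0 w5=1 w3=0
t11.Δ1 w0=1 w1=0 w4=0 clk=0 w2=0 w5=1 w3=0
t12.Δ0 w0=1 w1=0 w4=0 clk=0 w2=0 w5=1 w3=0
t12.Δ1 w0=1 w1=0 w4=0 clk=1 w2=0 w5=1 w3=0
t12.Δ2 w0=1 w1=1 w4=0 clk=1 w2=0 w5=1 w3=0
t12.Δ3 w0=1 w1=1 w4=0 clk=1 w2=1 w5=0 w3=0
t13.Δ0 w0=1 w1=1 w4=0 clk=1 w2=1 w5=0 w3=0
t13.Δ1 w0=1 w1=1 w4=0 clk=0 w2=1 w5=0 w3=0
t14.Δ0 w0=1 w1=1 w4=0 clk=0 w2=1 w5=0 w3=0
t14.Δ1 w0=1 w1=1 w4=0 clk=1 w2=1 w5=0 w3=0
t14.Δ2 w0=0 w1=1 w4=0 clk=1 w2=1 w5=0 w3=0
t14.Δ3 w0=0 w1=1 w4=0 clk=1 w2=1 w5=1 w3=0
t15.Δ0 w0=0 w1=1 w4=0 clk=1 w2=1 w5=1 w3=0
t15.Δ1 w0=0 w1=1 w4=0 clk=0 w2=1 w5=1 w3=0
t16.Δ0 w0=0 w1=1 w4=0 clk=0 w2=1 w5=1 w3=0
t16.Δ1 w0=0 w1=1 w4=0 clk=1 w2=1 w5=1 w3=0
t16.Δ2 w0=1 w1=0 w4=0 clk=1 w2=1 w5=1 w3=0
t16.Δ3 w0=1 w1=0 w4=0 clk=1 w2=0 w5=1 w3=0
t17.Δ0 w0=1 w1=0 w4=0 clk=1 w2=0 w5=1 w3=0
t17.Δ1 w0=1 w1=0 w4=0 clk=0 w2=0 w5=1 w3=0
t18.Δ0 w0=1 w1=0 w4=0 clk=0 w2=0 w5=1 w3=0
t18.Δ1 w0=1 w1=0 w4=0 clk=1 w2=0 w5=1 w3=0
t18.Δ2 w0=1 w1=1 w4=0 clk=1 w2=0 w5=1 w3=0
t18.Δ3 w0=1 w1=1 w4=0 clk=1 w2=1 w5=0 w3=0

1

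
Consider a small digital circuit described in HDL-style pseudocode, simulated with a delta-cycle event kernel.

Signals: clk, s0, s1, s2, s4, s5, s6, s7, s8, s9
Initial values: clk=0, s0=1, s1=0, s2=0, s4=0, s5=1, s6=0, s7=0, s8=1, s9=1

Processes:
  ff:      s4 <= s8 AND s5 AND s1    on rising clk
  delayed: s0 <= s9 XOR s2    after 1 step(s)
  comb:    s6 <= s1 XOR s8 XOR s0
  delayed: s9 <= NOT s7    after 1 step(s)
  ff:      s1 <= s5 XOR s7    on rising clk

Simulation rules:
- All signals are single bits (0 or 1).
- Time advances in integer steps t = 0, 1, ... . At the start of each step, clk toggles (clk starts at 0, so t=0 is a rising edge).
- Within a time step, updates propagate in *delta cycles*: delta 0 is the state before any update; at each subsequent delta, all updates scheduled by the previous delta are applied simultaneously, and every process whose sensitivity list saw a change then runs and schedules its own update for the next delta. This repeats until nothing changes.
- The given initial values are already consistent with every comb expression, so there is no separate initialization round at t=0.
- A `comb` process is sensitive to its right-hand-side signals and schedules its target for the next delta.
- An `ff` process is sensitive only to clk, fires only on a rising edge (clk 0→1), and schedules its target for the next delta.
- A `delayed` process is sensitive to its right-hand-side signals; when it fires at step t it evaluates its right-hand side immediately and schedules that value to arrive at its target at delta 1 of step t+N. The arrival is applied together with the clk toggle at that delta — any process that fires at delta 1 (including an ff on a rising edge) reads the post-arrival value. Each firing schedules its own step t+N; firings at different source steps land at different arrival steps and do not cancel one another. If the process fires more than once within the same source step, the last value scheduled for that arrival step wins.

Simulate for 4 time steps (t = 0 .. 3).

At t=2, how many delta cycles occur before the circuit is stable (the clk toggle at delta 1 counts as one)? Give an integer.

[bits: s0,s1,s9,s2,s5,s6,s8,s4,clk,s7]
t=0: Δ0=1010101000 Δ1=1010101010 Δ2=1110101010 Δ3=1110111010 | 3Δ
t=1: Δ0=1110111010 Δ1=1110111000 | 1Δ
t=2: Δ0=1110111000 Δ1=1110111010 Δ2=1110111110 | 2Δ
t=3: Δ0=1110111110 Δ1=1110111100 | 1Δ

2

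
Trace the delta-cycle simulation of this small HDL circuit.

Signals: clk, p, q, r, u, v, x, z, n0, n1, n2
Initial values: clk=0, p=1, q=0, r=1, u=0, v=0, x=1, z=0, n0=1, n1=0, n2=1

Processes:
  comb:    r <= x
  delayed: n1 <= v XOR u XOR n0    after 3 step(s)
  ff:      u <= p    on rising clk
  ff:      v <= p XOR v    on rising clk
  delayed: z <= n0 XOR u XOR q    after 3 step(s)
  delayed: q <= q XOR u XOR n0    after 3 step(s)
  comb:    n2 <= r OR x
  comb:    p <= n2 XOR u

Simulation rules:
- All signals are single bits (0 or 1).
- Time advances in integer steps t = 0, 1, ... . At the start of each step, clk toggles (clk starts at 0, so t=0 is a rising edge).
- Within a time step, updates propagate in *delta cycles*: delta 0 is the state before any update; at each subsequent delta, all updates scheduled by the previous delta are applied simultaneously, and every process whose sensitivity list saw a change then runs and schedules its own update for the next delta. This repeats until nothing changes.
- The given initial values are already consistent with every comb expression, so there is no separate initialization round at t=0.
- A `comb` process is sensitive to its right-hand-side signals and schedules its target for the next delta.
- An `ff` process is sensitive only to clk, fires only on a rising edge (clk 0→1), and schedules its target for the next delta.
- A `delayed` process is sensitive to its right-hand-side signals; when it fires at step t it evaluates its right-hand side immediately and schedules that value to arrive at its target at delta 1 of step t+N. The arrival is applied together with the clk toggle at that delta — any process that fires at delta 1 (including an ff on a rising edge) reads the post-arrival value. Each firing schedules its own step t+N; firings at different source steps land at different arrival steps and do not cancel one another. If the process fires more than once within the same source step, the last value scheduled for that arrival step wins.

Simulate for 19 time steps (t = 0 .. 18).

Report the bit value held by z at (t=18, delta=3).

t0.Δ0 x=1 u=0 p=1 n2=1 n0=1 r=1 clk=0 z=0 n1=0 v=0 q=0
t0.Δ1 x=1 u=0 p=1 n2=1 n0=1 r=1 clk=1 z=0 n1=0 v=0 q=0
t0.Δ2 x=1 u=1 p=1 n2=1 n0=1 r=1 clk=1 z=0 n1=0 v=1 q=0
t0.Δ3 x=1 u=1 p=0 n2=1 n0=1 r=1 clk=1 z=0 n1=0 v=1 q=0
t1.Δ0 x=1 u=1 p=0 n2=1 n0=1 r=1 clk=1 z=0 n1=0 v=1 q=0
t1.Δ1 x=1 u=1 p=0 n2=1 n0=1 r=1 clk=0 z=0 n1=0 v=1 q=0
t2.Δ0 x=1 u=1 p=0 n2=1 n0=1 r=1 clk=0 z=0 n1=0 v=1 q=0
t2.Δ1 x=1 u=1 p=0 n2=1 n0=1 r=1 clk=1 z=0 n1=0 v=1 q=0
t2.Δ2 x=1 u=0 p=0 n2=1 n0=1 r=1 clk=1 z=0 n1=0 v=1 q=0
t2.Δ3 x=1 u=0 p=1 n2=1 n0=1 r=1 clk=1 z=0 n1=0 v=1 q=0
t3.Δ0 x=1 u=0 p=1 n2=1 n0=1 r=1 clk=1 z=0 n1=0 v=1 q=0
t3.Δ1 x=1 u=0 p=1 n2=1 n0=1 r=1 clk=0 z=0 n1=1 v=1 q=0
t4.Δ0 x=1 u=0 p=1 n2=1 n0=1 r=1 clk=0 z=0 n1=1 v=1 q=0
t4.Δ1 x=1 u=0 p=1 n2=1 n0=1 r=1 clk=1 z=0 n1=1 v=1 q=0
t4.Δ2 x=1 u=1 p=1 n2=1 n0=1 r=1 clk=1 z=0 n1=1 v=0 q=0
t4.Δ3 x=1 u=1 p=0 n2=1 n0=1 r=1 clk=1 z=0 n1=1 v=0 q=0
t5.Δ0 x=1 u=1 p=0 n2=1 n0=1 r=1 clk=1 z=0 n1=1 v=0 q=0
t5.Δ1 x=1 u=1 p=0 n2=1 n0=1 r=1 clk=0 z=1 n1=0 v=0 q=1
t6.Δ0 x=1 u=1 p=0 n2=1 n0=1 r=1 clk=0 z=1 n1=0 v=0 q=1
t6.Δ1 x=1 u=1 p=0 n2=1 n0=1 r=1 clk=1 z=1 n1=0 v=0 q=1
t6.Δ2 x=1 u=0 p=0 n2=1 n0=1 r=1 clk=1 z=1 n1=0 v=0 q=1
t6.Δ3 x=1 u=0 p=1 n2=1 n0=1 r=1 clk=1 z=1 n1=0 v=0 q=1
t7.Δ0 x=1 u=0 p=1 n2=1 n0=1 r=1 clk=1 z=1 n1=0 v=0 q=1
t7.Δ1 x=1 u=0 p=1 n2=1 n0=1 r=1 clk=0 z=0 n1=0 v=0 q=0
t8.Δ0 x=1 u=0 p=1 n2=1 n0=1 r=1 clk=0 z=0 n1=0 v=0 q=0
t8.Δ1 x=1 u=0 p=1 n2=1 n0=1 r=1 clk=1 z=1 n1=0 v=0 q=1
t8.Δ2 x=1 u=1 p=1 n2=1 n0=1 r=1 clk=1 z=1 n1=0 v=1 q=1
t8.Δ3 x=1 u=1 p=0 n2=1 n0=1 r=1 clk=1 z=1 n1=0 v=1 q=1
t9.Δ0 x=1 u=1 p=0 n2=1 n0=1 r=1 clk=1 z=1 n1=0 v=1 q=1
t9.Δ1 x=1 u=1 p=0 n2=1 n0=1 r=1 clk=0 z=0 n1=1 v=1 q=0
t10.Δ0 x=1 u=1 p=0 n2=1 n0=1 r=1 clk=0 z=0 n1=1 v=1 q=0
t10.Δ1 x=1 u=1 p=0 n2=1 n0=1 r=1 clk=1 z=1 n1=1 v=1 q=1
t10.Δ2 x=1 u=0 p=0 n2=1 n0=1 r=1 clk=1 z=1 n1=1 v=1 q=1
t10.Δ3 x=1 u=0 p=1 n2=1 n0=1 r=1 clk=1 z=1 n1=1 v=1 q=1
t11.Δ0 x=1 u=0 p=1 n2=1 n0=1 r=1 clk=1 z=1 n1=1 v=1 q=1
t11.Δ1 x=1 u=0 p=1 n2=1 n0=1 r=1 clk=0 z=1 n1=1 v=1 q=1
t12.Δ0 x=1 u=0 p=1 n2=1 n0=1 r=1 clk=0 z=1 n1=1 v=1 q=1
t12.Δ1 x=1 u=0 p=1 n2=1 n0=1 r=1 clk=1 z=0 n1=1 v=1 q=0
t12.Δ2 x=1 u=1 p=1 n2=1 n0=1 r=1 clk=1 z=0 n1=1 v=0 q=0
t12.Δ3 x=1 u=1 p=0 n2=1 n0=1 r=1 clk=1 z=0 n1=1 v=0 q=0
t13.Δ0 x=1 u=1 p=0 n2=1 n0=1 r=1 clk=1 z=0 n1=1 v=0 q=0
t13.Δ1 x=1 u=1 p=0 n2=1 n0=1 r=1 clk=0 z=0 n1=0 v=0 q=0
t14.Δ0 x=1 u=1 p=0 n2=1 n0=1 r=1 clk=0 z=0 n1=0 v=0 q=0
t14.Δ1 x=1 u=1 p=0 n2=1 n0=1 r=1 clk=1 z=0 n1=0 v=0 q=0
t14.Δ2 x=1 u=0 p=0 n2=1 n0=1 r=1 clk=1 z=0 n1=0 v=0 q=0
t14.Δ3 x=1 u=0 p=1 n2=1 n0=1 r=1 clk=1 z=0 n1=0 v=0 q=0
t15.Δ0 x=1 u=0 p=1 n2=1 n0=1 r=1 clk=1 z=0 n1=0 v=0 q=0
t15.Δ1 x=1 u=0 p=1 n2=1 n0=1 r=1 clk=0 z=0 n1=0 v=0 q=0
t16.Δ0 x=1 u=0 p=1 n2=1 n0=1 r=1 clk=0 z=0 n1=0 v=0 q=0
t16.Δ1 x=1 u=0 p=1 n2=1 n0=1 r=1 clk=1 z=0 n1=0 v=0 q=0
t16.Δ2 x=1 u=1 p=1 n2=1 n0=1 r=1 clk=1 z=0 n1=0 v=1 q=0
t16.Δ3 x=1 u=1 p=0 n2=1 n0=1 r=1 clk=1 z=0 n1=0 v=1 q=0
t17.Δ0 x=1 u=1 p=0 n2=1 n0=1 r=1 clk=1 z=0 n1=0 v=1 q=0
t17.Δ1 x=1 u=1 p=0 n2=1 n0=1 r=1 clk=0 z=1 n1=1 v=1 q=1
t18.Δ0 x=1 u=1 p=0 n2=1 n0=1 r=1 clk=0 z=1 n1=1 v=1 q=1
t18.Δ1 x=1 u=1 p=0 n2=1 n0=1 r=1 clk=1 z=1 n1=1 v=1 q=1
t18.Δ2 x=1 u=0 p=0 n2=1 n0=1 r=1 clk=1 z=1 n1=1 v=1 q=1
t18.Δ3 x=1 u=0 p=1 n2=1 n0=1 r=1 clk=1 z=1 n1=1 v=1 q=1

1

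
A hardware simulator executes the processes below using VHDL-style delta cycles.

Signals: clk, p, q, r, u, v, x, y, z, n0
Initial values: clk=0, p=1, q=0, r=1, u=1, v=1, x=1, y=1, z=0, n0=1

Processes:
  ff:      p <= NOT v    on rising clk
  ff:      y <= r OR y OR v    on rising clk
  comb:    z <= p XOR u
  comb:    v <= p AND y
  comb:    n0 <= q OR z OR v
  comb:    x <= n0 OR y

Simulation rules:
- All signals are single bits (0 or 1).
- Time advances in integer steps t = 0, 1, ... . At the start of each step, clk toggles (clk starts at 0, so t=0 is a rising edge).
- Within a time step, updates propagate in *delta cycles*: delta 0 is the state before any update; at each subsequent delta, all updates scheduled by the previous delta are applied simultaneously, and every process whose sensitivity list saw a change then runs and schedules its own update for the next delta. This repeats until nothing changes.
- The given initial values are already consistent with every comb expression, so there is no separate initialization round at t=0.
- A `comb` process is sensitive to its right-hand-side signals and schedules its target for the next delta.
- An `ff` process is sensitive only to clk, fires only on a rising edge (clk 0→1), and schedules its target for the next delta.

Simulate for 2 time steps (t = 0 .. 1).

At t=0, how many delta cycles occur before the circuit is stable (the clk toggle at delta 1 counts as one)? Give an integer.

[bits: q,r,p,z,x,clk,n0,v,u,y]
t=0: Δ0=0110101111 Δ1=0110111111 Δ2=0100111111 Δ3=0101111011 | 3Δ
t=1: Δ0=0101111011 Δ1=0101101011 | 1Δ

3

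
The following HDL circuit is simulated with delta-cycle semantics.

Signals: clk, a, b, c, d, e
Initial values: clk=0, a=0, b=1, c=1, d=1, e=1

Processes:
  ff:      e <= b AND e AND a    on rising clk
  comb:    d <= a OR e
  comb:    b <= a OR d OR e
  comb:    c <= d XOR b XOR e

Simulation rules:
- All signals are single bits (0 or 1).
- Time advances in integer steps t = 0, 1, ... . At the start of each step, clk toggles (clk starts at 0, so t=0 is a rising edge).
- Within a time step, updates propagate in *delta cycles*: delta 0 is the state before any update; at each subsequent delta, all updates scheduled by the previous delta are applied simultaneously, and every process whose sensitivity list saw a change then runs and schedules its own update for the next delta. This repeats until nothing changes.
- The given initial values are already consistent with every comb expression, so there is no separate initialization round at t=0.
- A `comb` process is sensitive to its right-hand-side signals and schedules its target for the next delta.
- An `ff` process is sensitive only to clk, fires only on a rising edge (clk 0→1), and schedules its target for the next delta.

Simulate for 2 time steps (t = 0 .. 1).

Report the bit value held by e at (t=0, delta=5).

0

t=0 Δ0: e=1 b=1 a=0 clk=0 c=1 d=1
  Δ1: clk:0→1
  Δ2: e:1→0
  Δ3: c:1→0, d:1→0
  Δ4: b:1→0, c:0→1
  Δ5: c:1→0
  (5Δ to stable)
t=1 Δ0: e=0 b=0 a=0 clk=1 c=0 d=0
  Δ1: clk:1→0
  (1Δ to stable)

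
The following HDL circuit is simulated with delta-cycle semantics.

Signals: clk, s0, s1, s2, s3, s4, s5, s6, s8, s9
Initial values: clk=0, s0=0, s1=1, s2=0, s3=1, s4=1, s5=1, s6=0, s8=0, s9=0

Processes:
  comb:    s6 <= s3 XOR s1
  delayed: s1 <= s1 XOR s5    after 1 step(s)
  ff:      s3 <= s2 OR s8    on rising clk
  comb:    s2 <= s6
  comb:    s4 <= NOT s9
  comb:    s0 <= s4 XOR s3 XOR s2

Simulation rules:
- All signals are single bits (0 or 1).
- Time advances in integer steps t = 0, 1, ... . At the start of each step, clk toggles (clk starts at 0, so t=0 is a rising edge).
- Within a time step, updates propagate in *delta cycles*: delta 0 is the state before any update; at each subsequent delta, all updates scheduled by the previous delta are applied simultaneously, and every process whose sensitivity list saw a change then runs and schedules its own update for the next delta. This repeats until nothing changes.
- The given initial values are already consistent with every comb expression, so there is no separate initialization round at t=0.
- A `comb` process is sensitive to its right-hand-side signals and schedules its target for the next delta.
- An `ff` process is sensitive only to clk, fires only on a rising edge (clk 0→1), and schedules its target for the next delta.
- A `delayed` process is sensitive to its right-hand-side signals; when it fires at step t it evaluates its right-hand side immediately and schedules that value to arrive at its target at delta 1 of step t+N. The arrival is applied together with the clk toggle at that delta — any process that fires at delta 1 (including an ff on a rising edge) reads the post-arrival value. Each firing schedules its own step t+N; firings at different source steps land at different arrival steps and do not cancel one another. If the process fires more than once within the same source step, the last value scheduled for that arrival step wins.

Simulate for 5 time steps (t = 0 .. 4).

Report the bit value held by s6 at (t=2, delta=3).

[bits: s5,s1,s9,s2,s3,s0,clk,s4,s8,s6]
t=0: Δ0=1100100100 Δ1=1100101100 Δ2=1100001100 Δ3=1100011101 Δ4=1101011101 Δ5=1101001101 | 5Δ
t=1: Δ0=1101001101 Δ1=1101000101 | 1Δ
t=2: Δ0=1101000101 Δ1=1101001101 Δ2=1101101101 Δ3=1101111100 Δ4=1100111100 Δ5=1100101100 | 5Δ
t=3: Δ0=1100101100 Δ1=1100100100 | 1Δ
t=4: Δ0=1100100100 Δ1=1100101100 Δ2=1100001100 Δ3=1100011101 Δ4=1101011101 Δ5=1101001101 | 5Δ

0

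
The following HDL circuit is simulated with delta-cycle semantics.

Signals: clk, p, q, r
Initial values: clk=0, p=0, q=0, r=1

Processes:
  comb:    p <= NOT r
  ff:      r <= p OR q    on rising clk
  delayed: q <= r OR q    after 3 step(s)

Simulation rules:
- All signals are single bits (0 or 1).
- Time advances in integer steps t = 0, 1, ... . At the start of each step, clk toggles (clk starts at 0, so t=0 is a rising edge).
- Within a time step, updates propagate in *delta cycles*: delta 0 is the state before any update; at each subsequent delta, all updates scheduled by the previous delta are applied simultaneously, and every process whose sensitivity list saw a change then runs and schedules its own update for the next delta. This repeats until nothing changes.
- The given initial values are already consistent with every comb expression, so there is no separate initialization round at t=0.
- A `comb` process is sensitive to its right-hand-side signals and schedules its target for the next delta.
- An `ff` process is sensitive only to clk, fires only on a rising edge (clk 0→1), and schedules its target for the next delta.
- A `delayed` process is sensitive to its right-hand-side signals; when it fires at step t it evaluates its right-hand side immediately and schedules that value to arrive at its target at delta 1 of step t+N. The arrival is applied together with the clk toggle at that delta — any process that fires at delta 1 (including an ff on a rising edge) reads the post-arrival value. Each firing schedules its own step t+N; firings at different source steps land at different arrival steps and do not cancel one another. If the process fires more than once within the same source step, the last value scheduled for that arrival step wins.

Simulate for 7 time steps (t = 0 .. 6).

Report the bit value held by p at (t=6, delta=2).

t=0 Δ0: clk=0 r=1 p=0 q=0
  Δ1: clk:0→1
  Δ2: r:1→0
  Δ3: p:0→1
  (3Δ to stable)
t=1 Δ0: clk=1 r=0 p=1 q=0
  Δ1: clk:1→0
  (1Δ to stable)
t=2 Δ0: clk=0 r=0 p=1 q=0
  Δ1: clk:0→1
  Δ2: r:0→1
  Δ3: p:1→0
  (3Δ to stable)
t=3 Δ0: clk=1 r=1 p=0 q=0
  Δ1: clk:1→0
  (1Δ to stable)
t=4 Δ0: clk=0 r=1 p=0 q=0
  Δ1: clk:0→1
  Δ2: r:1→0
  Δ3: p:0→1
  (3Δ to stable)
t=5 Δ0: clk=1 r=0 p=1 q=0
  Δ1: clk:1→0, q:0→1
  (1Δ to stable)
t=6 Δ0: clk=0 r=0 p=1 q=1
  Δ1: clk:0→1
  Δ2: r:0→1
  Δ3: p:1→0
  (3Δ to stable)

1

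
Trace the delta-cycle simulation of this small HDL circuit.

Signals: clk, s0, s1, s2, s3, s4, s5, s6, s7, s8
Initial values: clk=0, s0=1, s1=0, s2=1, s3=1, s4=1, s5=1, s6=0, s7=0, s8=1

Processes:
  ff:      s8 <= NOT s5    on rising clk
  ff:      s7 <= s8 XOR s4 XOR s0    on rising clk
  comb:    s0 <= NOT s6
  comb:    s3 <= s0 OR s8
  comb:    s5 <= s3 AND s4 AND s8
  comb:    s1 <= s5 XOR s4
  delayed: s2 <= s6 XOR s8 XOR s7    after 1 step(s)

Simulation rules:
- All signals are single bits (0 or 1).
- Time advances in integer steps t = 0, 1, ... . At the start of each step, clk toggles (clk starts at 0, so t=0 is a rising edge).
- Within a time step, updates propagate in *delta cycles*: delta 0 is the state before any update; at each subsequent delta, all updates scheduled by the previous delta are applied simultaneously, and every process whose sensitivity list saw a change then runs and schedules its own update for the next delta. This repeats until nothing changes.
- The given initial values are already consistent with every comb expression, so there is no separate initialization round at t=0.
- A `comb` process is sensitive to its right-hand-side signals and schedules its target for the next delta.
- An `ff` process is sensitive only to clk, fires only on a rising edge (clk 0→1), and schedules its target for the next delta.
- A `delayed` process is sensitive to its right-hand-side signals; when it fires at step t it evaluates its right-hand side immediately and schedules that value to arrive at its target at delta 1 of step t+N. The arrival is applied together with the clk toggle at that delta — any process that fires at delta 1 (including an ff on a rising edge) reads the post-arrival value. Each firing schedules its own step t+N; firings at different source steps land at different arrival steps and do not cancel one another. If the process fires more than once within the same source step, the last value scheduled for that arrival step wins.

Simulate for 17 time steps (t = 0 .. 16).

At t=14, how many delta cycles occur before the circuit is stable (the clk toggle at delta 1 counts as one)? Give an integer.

t=0 Δ0: s0=1 s3=1 s4=1 s8=1 s5=1 clk=0 s2=1 s6=0 s1=0 s7=0
  Δ1: clk:0→1
  Δ2: s8:1→0, s7:0→1
  Δ3: s5:1→0
  Δ4: s1:0→1
  (4Δ to stable)
t=1 Δ0: s0=1 s3=1 s4=1 s8=0 s5=0 clk=1 s2=1 s6=0 s1=1 s7=1
  Δ1: clk:1→0
  (1Δ to stable)
t=2 Δ0: s0=1 s3=1 s4=1 s8=0 s5=0 clk=0 s2=1 s6=0 s1=1 s7=1
  Δ1: clk:0→1
  Δ2: s8:0→1, s7:1→0
  Δ3: s5:0→1
  Δ4: s1:1→0
  (4Δ to stable)
t=3 Δ0: s0=1 s3=1 s4=1 s8=1 s5=1 clk=1 s2=1 s6=0 s1=0 s7=0
  Δ1: clk:1→0
  (1Δ to stable)
t=4 Δ0: s0=1 s3=1 s4=1 s8=1 s5=1 clk=0 s2=1 s6=0 s1=0 s7=0
  Δ1: clk:0→1
  Δ2: s8:1→0, s7:0→1
  Δ3: s5:1→0
  Δ4: s1:0→1
  (4Δ to stable)
t=5 Δ0: s0=1 s3=1 s4=1 s8=0 s5=0 clk=1 s2=1 s6=0 s1=1 s7=1
  Δ1: clk:1→0
  (1Δ to stable)
t=6 Δ0: s0=1 s3=1 s4=1 s8=0 s5=0 clk=0 s2=1 s6=0 s1=1 s7=1
  Δ1: clk:0→1
  Δ2: s8:0→1, s7:1→0
  Δ3: s5:0→1
  Δ4: s1:1→0
  (4Δ to stable)
t=7 Δ0: s0=1 s3=1 s4=1 s8=1 s5=1 clk=1 s2=1 s6=0 s1=0 s7=0
  Δ1: clk:1→0
  (1Δ to stable)
t=8 Δ0: s0=1 s3=1 s4=1 s8=1 s5=1 clk=0 s2=1 s6=0 s1=0 s7=0
  Δ1: clk:0→1
  Δ2: s8:1→0, s7:0→1
  Δ3: s5:1→0
  Δ4: s1:0→1
  (4Δ to stable)
t=9 Δ0: s0=1 s3=1 s4=1 s8=0 s5=0 clk=1 s2=1 s6=0 s1=1 s7=1
  Δ1: clk:1→0
  (1Δ to stable)
t=10 Δ0: s0=1 s3=1 s4=1 s8=0 s5=0 clk=0 s2=1 s6=0 s1=1 s7=1
  Δ1: clk:0→1
  Δ2: s8:0→1, s7:1→0
  Δ3: s5:0→1
  Δ4: s1:1→0
  (4Δ to stable)
t=11 Δ0: s0=1 s3=1 s4=1 s8=1 s5=1 clk=1 s2=1 s6=0 s1=0 s7=0
  Δ1: clk:1→0
  (1Δ to stable)
t=12 Δ0: s0=1 s3=1 s4=1 s8=1 s5=1 clk=0 s2=1 s6=0 s1=0 s7=0
  Δ1: clk:0→1
  Δ2: s8:1→0, s7:0→1
  Δ3: s5:1→0
  Δ4: s1:0→1
  (4Δ to stable)
t=13 Δ0: s0=1 s3=1 s4=1 s8=0 s5=0 clk=1 s2=1 s6=0 s1=1 s7=1
  Δ1: clk:1→0
  (1Δ to stable)
t=14 Δ0: s0=1 s3=1 s4=1 s8=0 s5=0 clk=0 s2=1 s6=0 s1=1 s7=1
  Δ1: clk:0→1
  Δ2: s8:0→1, s7:1→0
  Δ3: s5:0→1
  Δ4: s1:1→0
  (4Δ to stable)
t=15 Δ0: s0=1 s3=1 s4=1 s8=1 s5=1 clk=1 s2=1 s6=0 s1=0 s7=0
  Δ1: clk:1→0
  (1Δ to stable)
t=16 Δ0: s0=1 s3=1 s4=1 s8=1 s5=1 clk=0 s2=1 s6=0 s1=0 s7=0
  Δ1: clk:0→1
  Δ2: s8:1→0, s7:0→1
  Δ3: s5:1→0
  Δ4: s1:0→1
  (4Δ to stable)

4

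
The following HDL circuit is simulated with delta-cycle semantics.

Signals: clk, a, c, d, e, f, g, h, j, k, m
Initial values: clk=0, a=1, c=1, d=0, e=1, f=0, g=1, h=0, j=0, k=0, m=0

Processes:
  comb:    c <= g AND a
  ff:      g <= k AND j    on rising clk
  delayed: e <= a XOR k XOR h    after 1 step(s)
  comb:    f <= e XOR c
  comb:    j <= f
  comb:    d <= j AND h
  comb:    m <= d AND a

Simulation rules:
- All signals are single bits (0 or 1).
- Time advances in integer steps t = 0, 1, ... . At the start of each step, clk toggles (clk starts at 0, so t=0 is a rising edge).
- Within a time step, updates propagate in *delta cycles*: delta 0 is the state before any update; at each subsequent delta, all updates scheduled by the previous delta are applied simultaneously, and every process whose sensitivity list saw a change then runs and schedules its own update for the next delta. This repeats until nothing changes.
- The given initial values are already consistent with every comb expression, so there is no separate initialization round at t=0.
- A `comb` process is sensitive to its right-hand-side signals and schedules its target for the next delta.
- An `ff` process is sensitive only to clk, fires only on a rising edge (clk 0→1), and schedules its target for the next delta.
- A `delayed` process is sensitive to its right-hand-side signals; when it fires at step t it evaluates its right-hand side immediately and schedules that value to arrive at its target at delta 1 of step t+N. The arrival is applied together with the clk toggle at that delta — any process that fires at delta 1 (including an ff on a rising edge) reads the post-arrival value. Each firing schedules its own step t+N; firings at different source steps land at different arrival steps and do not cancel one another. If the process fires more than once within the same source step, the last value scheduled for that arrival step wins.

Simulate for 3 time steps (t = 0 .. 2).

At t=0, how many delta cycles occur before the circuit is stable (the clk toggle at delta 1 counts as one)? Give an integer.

t=0 Δ0: g=1 h=0 j=0 c=1 clk=0 e=1 f=0 k=0 d=0 a=1 m=0
  Δ1: clk:0→1
  Δ2: g:1→0
  Δ3: c:1→0
  Δ4: f:0→1
  Δ5: j:0→1
  (5Δ to stable)
t=1 Δ0: g=0 h=0 j=1 c=0 clk=1 e=1 f=1 k=0 d=0 a=1 m=0
  Δ1: clk:1→0
  (1Δ to stable)
t=2 Δ0: g=0 h=0 j=1 c=0 clk=0 e=1 f=1 k=0 d=0 a=1 m=0
  Δ1: clk:0→1
  (1Δ to stable)

5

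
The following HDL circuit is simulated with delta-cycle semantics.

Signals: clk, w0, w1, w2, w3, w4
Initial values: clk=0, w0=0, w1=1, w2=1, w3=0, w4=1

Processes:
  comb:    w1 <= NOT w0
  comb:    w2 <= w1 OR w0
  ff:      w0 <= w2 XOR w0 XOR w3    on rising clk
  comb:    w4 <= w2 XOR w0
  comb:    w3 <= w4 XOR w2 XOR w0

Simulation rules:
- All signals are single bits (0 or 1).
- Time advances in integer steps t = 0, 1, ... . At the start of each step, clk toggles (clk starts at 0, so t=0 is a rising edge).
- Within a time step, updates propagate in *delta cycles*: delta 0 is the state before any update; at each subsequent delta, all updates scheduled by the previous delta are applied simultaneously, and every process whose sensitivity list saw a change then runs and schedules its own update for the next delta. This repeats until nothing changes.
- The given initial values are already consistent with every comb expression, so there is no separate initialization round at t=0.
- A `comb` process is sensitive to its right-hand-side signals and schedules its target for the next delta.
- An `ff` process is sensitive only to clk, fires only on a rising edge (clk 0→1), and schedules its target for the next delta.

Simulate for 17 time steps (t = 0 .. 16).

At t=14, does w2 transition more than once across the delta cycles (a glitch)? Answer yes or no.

t=0 Δ0: w3=0 w0=0 w1=1 w4=1 clk=0 w2=1
  Δ1: clk:0→1
  Δ2: w0:0→1
  Δ3: w3:0→1, w1:1→0, w4:1→0
  Δ4: w3:1→0
  (4Δ to stable)
t=1 Δ0: w3=0 w0=1 w1=0 w4=0 clk=1 w2=1
  Δ1: clk:1→0
  (1Δ to stable)
t=2 Δ0: w3=0 w0=1 w1=0 w4=0 clk=0 w2=1
  Δ1: clk:0→1
  Δ2: w0:1→0
  Δ3: w3:0→1, w1:0→1, w4:0→1, w2:1→0
  Δ4: w4:1→0, w2:0→1
  Δ5: w4:0→1
  Δ6: w3:1→0
  (6Δ to stable)
t=3 Δ0: w3=0 w0=0 w1=1 w4=1 clk=1 w2=1
  Δ1: clk:1→0
  (1Δ to stable)
t=4 Δ0: w3=0 w0=0 w1=1 w4=1 clk=0 w2=1
  Δ1: clk:0→1
  Δ2: w0:0→1
  Δ3: w3:0→1, w1:1→0, w4:1→0
  Δ4: w3:1→0
  (4Δ to stable)
t=5 Δ0: w3=0 w0=1 w1=0 w4=0 clk=1 w2=1
  Δ1: clk:1→0
  (1Δ to stable)
t=6 Δ0: w3=0 w0=1 w1=0 w4=0 clk=0 w2=1
  Δ1: clk:0→1
  Δ2: w0:1→0
  Δ3: w3:0→1, w1:0→1, w4:0→1, w2:1→0
  Δ4: w4:1→0, w2:0→1
  Δ5: w4:0→1
  Δ6: w3:1→0
  (6Δ to stable)
t=7 Δ0: w3=0 w0=0 w1=1 w4=1 clk=1 w2=1
  Δ1: clk:1→0
  (1Δ to stable)
t=8 Δ0: w3=0 w0=0 w1=1 w4=1 clk=0 w2=1
  Δ1: clk:0→1
  Δ2: w0:0→1
  Δ3: w3:0→1, w1:1→0, w4:1→0
  Δ4: w3:1→0
  (4Δ to stable)
t=9 Δ0: w3=0 w0=1 w1=0 w4=0 clk=1 w2=1
  Δ1: clk:1→0
  (1Δ to stable)
t=10 Δ0: w3=0 w0=1 w1=0 w4=0 clk=0 w2=1
  Δ1: clk:0→1
  Δ2: w0:1→0
  Δ3: w3:0→1, w1:0→1, w4:0→1, w2:1→0
  Δ4: w4:1→0, w2:0→1
  Δ5: w4:0→1
  Δ6: w3:1→0
  (6Δ to stable)
t=11 Δ0: w3=0 w0=0 w1=1 w4=1 clk=1 w2=1
  Δ1: clk:1→0
  (1Δ to stable)
t=12 Δ0: w3=0 w0=0 w1=1 w4=1 clk=0 w2=1
  Δ1: clk:0→1
  Δ2: w0:0→1
  Δ3: w3:0→1, w1:1→0, w4:1→0
  Δ4: w3:1→0
  (4Δ to stable)
t=13 Δ0: w3=0 w0=1 w1=0 w4=0 clk=1 w2=1
  Δ1: clk:1→0
  (1Δ to stable)
t=14 Δ0: w3=0 w0=1 w1=0 w4=0 clk=0 w2=1
  Δ1: clk:0→1
  Δ2: w0:1→0
  Δ3: w3:0→1, w1:0→1, w4:0→1, w2:1→0
  Δ4: w4:1→0, w2:0→1
  Δ5: w4:0→1
  Δ6: w3:1→0
  (6Δ to stable)
t=15 Δ0: w3=0 w0=0 w1=1 w4=1 clk=1 w2=1
  Δ1: clk:1→0
  (1Δ to stable)
t=16 Δ0: w3=0 w0=0 w1=1 w4=1 clk=0 w2=1
  Δ1: clk:0→1
  Δ2: w0:0→1
  Δ3: w3:0→1, w1:1→0, w4:1→0
  Δ4: w3:1→0
  (4Δ to stable)

yes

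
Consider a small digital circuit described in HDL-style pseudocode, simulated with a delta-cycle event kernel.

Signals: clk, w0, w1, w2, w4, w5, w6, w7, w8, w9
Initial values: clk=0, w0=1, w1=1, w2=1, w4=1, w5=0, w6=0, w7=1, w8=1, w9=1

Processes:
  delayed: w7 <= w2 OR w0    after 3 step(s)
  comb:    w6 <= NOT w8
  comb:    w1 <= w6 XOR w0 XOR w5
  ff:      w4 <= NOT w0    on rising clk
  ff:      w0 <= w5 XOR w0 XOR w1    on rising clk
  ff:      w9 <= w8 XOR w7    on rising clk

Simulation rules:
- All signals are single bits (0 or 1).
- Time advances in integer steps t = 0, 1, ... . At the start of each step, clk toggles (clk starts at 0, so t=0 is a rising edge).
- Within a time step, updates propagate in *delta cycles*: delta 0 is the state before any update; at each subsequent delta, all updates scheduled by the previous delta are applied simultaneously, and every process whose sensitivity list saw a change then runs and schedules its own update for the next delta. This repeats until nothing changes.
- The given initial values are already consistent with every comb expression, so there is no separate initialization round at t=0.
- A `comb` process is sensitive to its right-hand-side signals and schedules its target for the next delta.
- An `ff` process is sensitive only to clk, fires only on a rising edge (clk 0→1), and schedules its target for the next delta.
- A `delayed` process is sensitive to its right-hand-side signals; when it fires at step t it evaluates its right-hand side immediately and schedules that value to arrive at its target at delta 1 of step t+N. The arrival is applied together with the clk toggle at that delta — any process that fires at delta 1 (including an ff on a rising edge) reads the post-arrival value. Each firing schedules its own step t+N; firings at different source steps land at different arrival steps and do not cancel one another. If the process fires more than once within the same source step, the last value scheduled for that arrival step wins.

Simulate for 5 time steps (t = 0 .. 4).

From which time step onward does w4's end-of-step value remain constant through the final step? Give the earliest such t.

t0.Δ0 w1=1 w6=0 w9=1 w5=0 clk=0 w2=1 w4=1 w8=1 w7=1 w0=1
t0.Δ1 w1=1 w6=0 w9=1 w5=0 clk=1 w2=1 w4=1 w8=1 w7=1 w0=1
t0.Δ2 w1=1 w6=0 w9=0 w5=0 clk=1 w2=1 w4=0 w8=1 w7=1 w0=0
t0.Δ3 w1=0 w6=0 w9=0 w5=0 clk=1 w2=1 w4=0 w8=1 w7=1 w0=0
t1.Δ0 w1=0 w6=0 w9=0 w5=0 clk=1 w2=1 w4=0 w8=1 w7=1 w0=0
t1.Δ1 w1=0 w6=0 w9=0 w5=0 clk=0 w2=1 w4=0 w8=1 w7=1 w0=0
t2.Δ0 w1=0 w6=0 w9=0 w5=0 clk=0 w2=1 w4=0 w8=1 w7=1 w0=0
t2.Δ1 w1=0 w6=0 w9=0 w5=0 clk=1 w2=1 w4=0 w8=1 w7=1 w0=0
t2.Δ2 w1=0 w6=0 w9=0 w5=0 clk=1 w2=1 w4=1 w8=1 w7=1 w0=0
t3.Δ0 w1=0 w6=0 w9=0 w5=0 clk=1 w2=1 w4=1 w8=1 w7=1 w0=0
t3.Δ1 w1=0 w6=0 w9=0 w5=0 clk=0 w2=1 w4=1 w8=1 w7=1 w0=0
t4.Δ0 w1=0 w6=0 w9=0 w5=0 clk=0 w2=1 w4=1 w8=1 w7=1 w0=0
t4.Δ1 w1=0 w6=0 w9=0 w5=0 clk=1 w2=1 w4=1 w8=1 w7=1 w0=0

2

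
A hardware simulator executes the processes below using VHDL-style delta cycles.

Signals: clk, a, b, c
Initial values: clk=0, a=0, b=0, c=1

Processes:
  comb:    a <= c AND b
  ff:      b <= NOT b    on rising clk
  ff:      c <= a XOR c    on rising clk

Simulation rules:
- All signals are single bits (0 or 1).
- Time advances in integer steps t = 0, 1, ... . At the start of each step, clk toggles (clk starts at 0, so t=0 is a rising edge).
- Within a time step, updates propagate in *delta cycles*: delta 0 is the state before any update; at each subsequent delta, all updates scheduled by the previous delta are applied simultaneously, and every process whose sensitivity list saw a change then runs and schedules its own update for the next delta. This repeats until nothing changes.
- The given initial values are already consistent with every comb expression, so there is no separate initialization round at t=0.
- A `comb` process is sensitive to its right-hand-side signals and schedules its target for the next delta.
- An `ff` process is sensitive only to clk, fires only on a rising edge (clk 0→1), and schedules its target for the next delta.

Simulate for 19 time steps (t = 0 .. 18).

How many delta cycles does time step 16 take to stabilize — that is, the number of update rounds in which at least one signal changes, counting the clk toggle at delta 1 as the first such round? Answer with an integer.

t0.Δ0 c=1 a=0 b=0 clk=0
t0.Δ1 c=1 a=0 b=0 clk=1
t0.Δ2 c=1 a=0 b=1 clk=1
t0.Δ3 c=1 a=1 b=1 clk=1
t1.Δ0 c=1 a=1 b=1 clk=1
t1.Δ1 c=1 a=1 b=1 clk=0
t2.Δ0 c=1 a=1 b=1 clk=0
t2.Δ1 c=1 a=1 b=1 clk=1
t2.Δ2 c=0 a=1 b=0 clk=1
t2.Δ3 c=0 a=0 b=0 clk=1
t3.Δ0 c=0 a=0 b=0 clk=1
t3.Δ1 c=0 a=0 b=0 clk=0
t4.Δ0 c=0 a=0 b=0 clk=0
t4.Δ1 c=0 a=0 b=0 clk=1
t4.Δ2 c=0 a=0 b=1 clk=1
t5.Δ0 c=0 a=0 b=1 clk=1
t5.Δ1 c=0 a=0 b=1 clk=0
t6.Δ0 c=0 a=0 b=1 clk=0
t6.Δ1 c=0 a=0 b=1 clk=1
t6.Δ2 c=0 a=0 b=0 clk=1
t7.Δ0 c=0 a=0 b=0 clk=1
t7.Δ1 c=0 a=0 b=0 clk=0
t8.Δ0 c=0 a=0 b=0 clk=0
t8.Δ1 c=0 a=0 b=0 clk=1
t8.Δ2 c=0 a=0 b=1 clk=1
t9.Δ0 c=0 a=0 b=1 clk=1
t9.Δ1 c=0 a=0 b=1 clk=0
t10.Δ0 c=0 a=0 b=1 clk=0
t10.Δ1 c=0 a=0 b=1 clk=1
t10.Δ2 c=0 a=0 b=0 clk=1
t11.Δ0 c=0 a=0 b=0 clk=1
t11.Δ1 c=0 a=0 b=0 clk=0
t12.Δ0 c=0 a=0 b=0 clk=0
t12.Δ1 c=0 a=0 b=0 clk=1
t12.Δ2 c=0 a=0 b=1 clk=1
t13.Δ0 c=0 a=0 b=1 clk=1
t13.Δ1 c=0 a=0 b=1 clk=0
t14.Δ0 c=0 a=0 b=1 clk=0
t14.Δ1 c=0 a=0 b=1 clk=1
t14.Δ2 c=0 a=0 b=0 clk=1
t15.Δ0 c=0 a=0 b=0 clk=1
t15.Δ1 c=0 a=0 b=0 clk=0
t16.Δ0 c=0 a=0 b=0 clk=0
t16.Δ1 c=0 a=0 b=0 clk=1
t16.Δ2 c=0 a=0 b=1 clk=1
t17.Δ0 c=0 a=0 b=1 clk=1
t17.Δ1 c=0 a=0 b=1 clk=0
t18.Δ0 c=0 a=0 b=1 clk=0
t18.Δ1 c=0 a=0 b=1 clk=1
t18.Δ2 c=0 a=0 b=0 clk=1

2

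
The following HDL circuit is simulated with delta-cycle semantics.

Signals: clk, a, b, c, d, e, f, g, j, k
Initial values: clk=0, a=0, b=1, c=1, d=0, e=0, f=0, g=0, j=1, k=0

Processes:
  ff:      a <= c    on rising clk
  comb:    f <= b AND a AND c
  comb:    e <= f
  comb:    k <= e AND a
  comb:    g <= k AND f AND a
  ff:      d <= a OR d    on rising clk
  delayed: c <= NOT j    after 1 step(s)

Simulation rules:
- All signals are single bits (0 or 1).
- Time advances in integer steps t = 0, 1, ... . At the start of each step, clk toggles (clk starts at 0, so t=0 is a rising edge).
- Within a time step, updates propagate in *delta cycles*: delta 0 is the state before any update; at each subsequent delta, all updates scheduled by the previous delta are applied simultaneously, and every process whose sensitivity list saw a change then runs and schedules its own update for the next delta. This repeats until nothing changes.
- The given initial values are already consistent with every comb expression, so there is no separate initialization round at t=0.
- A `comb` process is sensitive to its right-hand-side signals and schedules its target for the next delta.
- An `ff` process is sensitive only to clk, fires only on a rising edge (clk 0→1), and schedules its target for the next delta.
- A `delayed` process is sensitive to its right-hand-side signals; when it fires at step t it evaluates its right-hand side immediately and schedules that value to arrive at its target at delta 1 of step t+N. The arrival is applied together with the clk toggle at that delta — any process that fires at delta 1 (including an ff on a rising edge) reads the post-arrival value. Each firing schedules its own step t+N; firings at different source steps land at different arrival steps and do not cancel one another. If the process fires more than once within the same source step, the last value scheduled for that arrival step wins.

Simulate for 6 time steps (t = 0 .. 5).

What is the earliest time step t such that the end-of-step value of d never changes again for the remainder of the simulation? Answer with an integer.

[bits: clk,a,k,j,d,g,f,b,c,e]
t=0: Δ0=0001000110 Δ1=1001000110 Δ2=1101000110 Δ3=1101001110 Δ4=1101001111 Δ5=1111001111 Δ6=1111011111 | 6Δ
t=1: Δ0=1111011111 Δ1=0111011111 | 1Δ
t=2: Δ0=0111011111 Δ1=1111011111 Δ2=1111111111 | 2Δ
t=3: Δ0=1111111111 Δ1=0111111111 | 1Δ
t=4: Δ0=0111111111 Δ1=1111111111 | 1Δ
t=5: Δ0=1111111111 Δ1=0111111111 | 1Δ

2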